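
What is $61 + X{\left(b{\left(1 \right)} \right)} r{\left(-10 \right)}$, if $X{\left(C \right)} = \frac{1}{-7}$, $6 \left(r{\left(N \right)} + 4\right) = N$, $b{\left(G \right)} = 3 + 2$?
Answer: $\frac{1298}{21} \approx 61.81$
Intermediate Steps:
$b{\left(G \right)} = 5$
$r{\left(N \right)} = -4 + \frac{N}{6}$
$X{\left(C \right)} = - \frac{1}{7}$
$61 + X{\left(b{\left(1 \right)} \right)} r{\left(-10 \right)} = 61 - \frac{-4 + \frac{1}{6} \left(-10\right)}{7} = 61 - \frac{-4 - \frac{5}{3}}{7} = 61 - - \frac{17}{21} = 61 + \frac{17}{21} = \frac{1298}{21}$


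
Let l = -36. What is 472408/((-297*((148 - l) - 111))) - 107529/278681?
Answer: -133982470097/6042082761 ≈ -22.175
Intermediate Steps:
472408/((-297*((148 - l) - 111))) - 107529/278681 = 472408/((-297*((148 - 1*(-36)) - 111))) - 107529/278681 = 472408/((-297*((148 + 36) - 111))) - 107529*1/278681 = 472408/((-297*(184 - 111))) - 107529/278681 = 472408/((-297*73)) - 107529/278681 = 472408/(-21681) - 107529/278681 = 472408*(-1/21681) - 107529/278681 = -472408/21681 - 107529/278681 = -133982470097/6042082761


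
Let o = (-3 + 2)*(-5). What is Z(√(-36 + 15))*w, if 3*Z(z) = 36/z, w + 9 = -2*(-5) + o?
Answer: -24*I*√21/7 ≈ -15.712*I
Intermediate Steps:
o = 5 (o = -1*(-5) = 5)
w = 6 (w = -9 + (-2*(-5) + 5) = -9 + (10 + 5) = -9 + 15 = 6)
Z(z) = 12/z (Z(z) = (36/z)/3 = 12/z)
Z(√(-36 + 15))*w = (12/(√(-36 + 15)))*6 = (12/(√(-21)))*6 = (12/((I*√21)))*6 = (12*(-I*√21/21))*6 = -4*I*√21/7*6 = -24*I*√21/7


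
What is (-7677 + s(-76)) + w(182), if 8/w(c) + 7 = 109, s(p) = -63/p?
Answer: -29752535/3876 ≈ -7676.1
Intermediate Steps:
w(c) = 4/51 (w(c) = 8/(-7 + 109) = 8/102 = 8*(1/102) = 4/51)
(-7677 + s(-76)) + w(182) = (-7677 - 63/(-76)) + 4/51 = (-7677 - 63*(-1/76)) + 4/51 = (-7677 + 63/76) + 4/51 = -583389/76 + 4/51 = -29752535/3876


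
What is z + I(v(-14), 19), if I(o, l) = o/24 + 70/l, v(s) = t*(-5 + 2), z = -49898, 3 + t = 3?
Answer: -947992/19 ≈ -49894.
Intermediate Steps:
t = 0 (t = -3 + 3 = 0)
v(s) = 0 (v(s) = 0*(-5 + 2) = 0*(-3) = 0)
I(o, l) = 70/l + o/24 (I(o, l) = o*(1/24) + 70/l = o/24 + 70/l = 70/l + o/24)
z + I(v(-14), 19) = -49898 + (70/19 + (1/24)*0) = -49898 + (70*(1/19) + 0) = -49898 + (70/19 + 0) = -49898 + 70/19 = -947992/19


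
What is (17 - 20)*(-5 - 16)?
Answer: 63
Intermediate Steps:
(17 - 20)*(-5 - 16) = -3*(-21) = 63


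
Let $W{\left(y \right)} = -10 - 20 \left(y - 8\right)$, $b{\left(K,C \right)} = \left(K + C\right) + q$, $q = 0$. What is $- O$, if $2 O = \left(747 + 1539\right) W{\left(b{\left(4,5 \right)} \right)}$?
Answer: $34290$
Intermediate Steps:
$b{\left(K,C \right)} = C + K$ ($b{\left(K,C \right)} = \left(K + C\right) + 0 = \left(C + K\right) + 0 = C + K$)
$W{\left(y \right)} = 150 - 20 y$ ($W{\left(y \right)} = -10 - 20 \left(-8 + y\right) = -10 - \left(-160 + 20 y\right) = 150 - 20 y$)
$O = -34290$ ($O = \frac{\left(747 + 1539\right) \left(150 - 20 \left(5 + 4\right)\right)}{2} = \frac{2286 \left(150 - 180\right)}{2} = \frac{2286 \left(-30\right)}{2} = \frac{1}{2} \left(-68580\right) = -34290$)
$- O = \left(-1\right) \left(-34290\right) = 34290$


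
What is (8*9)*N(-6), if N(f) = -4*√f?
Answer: -288*I*√6 ≈ -705.45*I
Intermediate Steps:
(8*9)*N(-6) = (8*9)*(-4*I*√6) = 72*(-4*I*√6) = -288*I*√6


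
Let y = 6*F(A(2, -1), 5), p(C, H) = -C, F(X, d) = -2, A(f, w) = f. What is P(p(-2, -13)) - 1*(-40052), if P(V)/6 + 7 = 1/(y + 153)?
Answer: 1880472/47 ≈ 40010.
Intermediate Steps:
y = -12 (y = 6*(-2) = -12)
P(V) = -1972/47 (P(V) = -42 + 6/(-12 + 153) = -42 + 6/141 = -42 + 6*(1/141) = -42 + 2/47 = -1972/47)
P(p(-2, -13)) - 1*(-40052) = -1972/47 - 1*(-40052) = -1972/47 + 40052 = 1880472/47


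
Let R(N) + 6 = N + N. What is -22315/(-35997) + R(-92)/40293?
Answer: 297432955/483475707 ≈ 0.61520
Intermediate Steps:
R(N) = -6 + 2*N (R(N) = -6 + (N + N) = -6 + 2*N)
-22315/(-35997) + R(-92)/40293 = -22315/(-35997) + (-6 + 2*(-92))/40293 = -22315*(-1/35997) + (-6 - 184)*(1/40293) = 22315/35997 - 190*1/40293 = 22315/35997 - 190/40293 = 297432955/483475707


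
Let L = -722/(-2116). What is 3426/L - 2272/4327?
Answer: 15683291324/1562047 ≈ 10040.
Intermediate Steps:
L = 361/1058 (L = -722*(-1/2116) = 361/1058 ≈ 0.34121)
3426/L - 2272/4327 = 3426/(361/1058) - 2272/4327 = 3426*(1058/361) - 2272*1/4327 = 3624708/361 - 2272/4327 = 15683291324/1562047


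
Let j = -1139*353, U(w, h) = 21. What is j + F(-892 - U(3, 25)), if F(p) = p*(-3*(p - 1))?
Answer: -2905513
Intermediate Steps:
F(p) = p*(3 - 3*p) (F(p) = p*(-3*(-1 + p)) = p*(3 - 3*p))
j = -402067
j + F(-892 - U(3, 25)) = -402067 + 3*(-892 - 1*21)*(1 - (-892 - 1*21)) = -402067 + 3*(-892 - 21)*(1 - (-892 - 21)) = -402067 + 3*(-913)*(1 - 1*(-913)) = -402067 + 3*(-913)*(1 + 913) = -402067 + 3*(-913)*914 = -402067 - 2503446 = -2905513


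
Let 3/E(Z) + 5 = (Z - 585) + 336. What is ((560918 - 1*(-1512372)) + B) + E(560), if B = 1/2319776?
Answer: 245287988694979/118308576 ≈ 2.0733e+6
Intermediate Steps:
E(Z) = 3/(-254 + Z) (E(Z) = 3/(-5 + ((Z - 585) + 336)) = 3/(-5 + ((-585 + Z) + 336)) = 3/(-5 + (-249 + Z)) = 3/(-254 + Z))
B = 1/2319776 ≈ 4.3108e-7
((560918 - 1*(-1512372)) + B) + E(560) = ((560918 - 1*(-1512372)) + 1/2319776) + 3/(-254 + 560) = ((560918 + 1512372) + 1/2319776) + 3/306 = (2073290 + 1/2319776) + 3*(1/306) = 4809568383041/2319776 + 1/102 = 245287988694979/118308576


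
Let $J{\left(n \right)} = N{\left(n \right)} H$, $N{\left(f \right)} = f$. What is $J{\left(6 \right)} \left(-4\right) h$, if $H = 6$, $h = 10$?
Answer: $-1440$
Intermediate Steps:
$J{\left(n \right)} = 6 n$ ($J{\left(n \right)} = n 6 = 6 n$)
$J{\left(6 \right)} \left(-4\right) h = 6 \cdot 6 \left(-4\right) 10 = 36 \left(-4\right) 10 = \left(-144\right) 10 = -1440$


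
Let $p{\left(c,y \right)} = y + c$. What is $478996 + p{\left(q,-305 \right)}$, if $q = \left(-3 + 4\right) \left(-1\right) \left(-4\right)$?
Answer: $478695$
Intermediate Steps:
$q = 4$ ($q = 1 \left(-1\right) \left(-4\right) = \left(-1\right) \left(-4\right) = 4$)
$p{\left(c,y \right)} = c + y$
$478996 + p{\left(q,-305 \right)} = 478996 + \left(4 - 305\right) = 478996 - 301 = 478695$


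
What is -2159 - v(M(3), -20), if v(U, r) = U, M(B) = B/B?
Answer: -2160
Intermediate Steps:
M(B) = 1
-2159 - v(M(3), -20) = -2159 - 1*1 = -2159 - 1 = -2160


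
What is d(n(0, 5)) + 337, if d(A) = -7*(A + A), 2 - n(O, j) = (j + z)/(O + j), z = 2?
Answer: 1643/5 ≈ 328.60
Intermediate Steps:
n(O, j) = 2 - (2 + j)/(O + j) (n(O, j) = 2 - (j + 2)/(O + j) = 2 - (2 + j)/(O + j))
d(A) = -14*A
d(n(0, 5)) + 337 = -14*(-2 + 5 + 2*0)/(0 + 5) + 337 = -14*(-2 + 5 + 0)/5 + 337 = -14*3/5 + 337 = -14*⅗ + 337 = -42/5 + 337 = 1643/5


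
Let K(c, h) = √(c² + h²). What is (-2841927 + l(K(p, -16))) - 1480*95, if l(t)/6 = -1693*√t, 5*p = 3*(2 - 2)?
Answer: -3023159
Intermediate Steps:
p = 0 (p = (3*(2 - 2))/5 = (3*0)/5 = (⅕)*0 = 0)
l(t) = -10158*√t (l(t) = 6*(-1693*√t) = -10158*√t)
(-2841927 + l(K(p, -16))) - 1480*95 = (-2841927 - 10158*(0² + (-16)²)^(¼)) - 1480*95 = (-2841927 - 10158*(0 + 256)^(¼)) - 140600 = (-2841927 - 10158*√(√256)) - 140600 = (-2841927 - 10158*√16) - 140600 = (-2841927 - 10158*4) - 140600 = (-2841927 - 40632) - 140600 = -2882559 - 140600 = -3023159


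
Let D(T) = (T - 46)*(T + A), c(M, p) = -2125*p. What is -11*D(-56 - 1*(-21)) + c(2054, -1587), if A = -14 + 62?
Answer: 3383958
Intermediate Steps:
A = 48
D(T) = (-46 + T)*(48 + T) (D(T) = (T - 46)*(T + 48) = (-46 + T)*(48 + T))
-11*D(-56 - 1*(-21)) + c(2054, -1587) = -11*(-2208 + (-56 - 1*(-21))² + 2*(-56 - 1*(-21))) - 2125*(-1587) = -11*(-2208 + (-56 + 21)² + 2*(-56 + 21)) + 3372375 = -11*(-2208 + (-35)² + 2*(-35)) + 3372375 = -11*(-2208 + 1225 - 70) + 3372375 = -11*(-1053) + 3372375 = 11583 + 3372375 = 3383958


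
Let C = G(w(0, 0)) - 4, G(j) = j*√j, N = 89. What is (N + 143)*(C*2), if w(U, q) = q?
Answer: -1856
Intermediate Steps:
G(j) = j^(3/2)
C = -4 (C = 0^(3/2) - 4 = 0 - 4 = -4)
(N + 143)*(C*2) = (89 + 143)*(-4*2) = 232*(-8) = -1856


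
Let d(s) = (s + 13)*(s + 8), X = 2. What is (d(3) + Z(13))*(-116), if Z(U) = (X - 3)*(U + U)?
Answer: -17400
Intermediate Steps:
Z(U) = -2*U (Z(U) = (2 - 3)*(U + U) = -2*U)
d(s) = (8 + s)*(13 + s) (d(s) = (13 + s)*(8 + s) = (8 + s)*(13 + s))
(d(3) + Z(13))*(-116) = ((104 + 3² + 21*3) - 2*13)*(-116) = ((104 + 9 + 63) - 26)*(-116) = (176 - 26)*(-116) = 150*(-116) = -17400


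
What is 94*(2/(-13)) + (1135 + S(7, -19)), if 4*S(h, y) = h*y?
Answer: 56539/52 ≈ 1087.3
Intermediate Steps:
S(h, y) = h*y/4 (S(h, y) = (h*y)/4 = h*y/4)
94*(2/(-13)) + (1135 + S(7, -19)) = 94*(2/(-13)) + (1135 + (¼)*7*(-19)) = 94*(2*(-1/13)) + (1135 - 133/4) = 94*(-2/13) + 4407/4 = -188/13 + 4407/4 = 56539/52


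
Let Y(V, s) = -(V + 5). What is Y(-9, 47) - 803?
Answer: -799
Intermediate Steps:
Y(V, s) = -5 - V (Y(V, s) = -(5 + V) = -5 - V)
Y(-9, 47) - 803 = (-5 - 1*(-9)) - 803 = (-5 + 9) - 803 = 4 - 803 = -799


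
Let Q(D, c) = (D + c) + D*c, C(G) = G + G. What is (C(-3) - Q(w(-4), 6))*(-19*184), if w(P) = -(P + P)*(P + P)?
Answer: -1524256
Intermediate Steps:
w(P) = -4*P**2 (w(P) = -2*P*2*P = -4*P**2)
C(G) = 2*G
Q(D, c) = D + c + D*c
(C(-3) - Q(w(-4), 6))*(-19*184) = (2*(-3) - (-4*(-4)**2 + 6 - 4*(-4)**2*6))*(-19*184) = (-6 - (-4*16 + 6 - 4*16*6))*(-3496) = (-6 - (-64 + 6 - 64*6))*(-3496) = (-6 - (-64 + 6 - 384))*(-3496) = (-6 - 1*(-442))*(-3496) = (-6 + 442)*(-3496) = 436*(-3496) = -1524256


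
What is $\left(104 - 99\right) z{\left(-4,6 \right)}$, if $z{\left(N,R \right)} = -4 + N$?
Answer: $-40$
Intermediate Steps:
$\left(104 - 99\right) z{\left(-4,6 \right)} = \left(104 - 99\right) \left(-4 - 4\right) = 5 \left(-8\right) = -40$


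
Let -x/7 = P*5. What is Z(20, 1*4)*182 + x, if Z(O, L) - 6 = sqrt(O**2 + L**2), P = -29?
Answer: 2107 + 728*sqrt(26) ≈ 5819.1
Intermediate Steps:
Z(O, L) = 6 + sqrt(L**2 + O**2) (Z(O, L) = 6 + sqrt(O**2 + L**2) = 6 + sqrt(L**2 + O**2))
x = 1015 (x = -(-203)*5 = -7*(-145) = 1015)
Z(20, 1*4)*182 + x = (6 + sqrt((1*4)**2 + 20**2))*182 + 1015 = (6 + sqrt(4**2 + 400))*182 + 1015 = (6 + sqrt(16 + 400))*182 + 1015 = (6 + sqrt(416))*182 + 1015 = (6 + 4*sqrt(26))*182 + 1015 = (1092 + 728*sqrt(26)) + 1015 = 2107 + 728*sqrt(26)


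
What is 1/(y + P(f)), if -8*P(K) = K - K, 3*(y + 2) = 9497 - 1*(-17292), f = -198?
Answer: 3/26783 ≈ 0.00011201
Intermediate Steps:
y = 26783/3 (y = -2 + (9497 - 1*(-17292))/3 = -2 + (9497 + 17292)/3 = -2 + (⅓)*26789 = -2 + 26789/3 = 26783/3 ≈ 8927.7)
P(K) = 0 (P(K) = -(K - K)/8 = -⅛*0 = 0)
1/(y + P(f)) = 1/(26783/3 + 0) = 1/(26783/3) = 3/26783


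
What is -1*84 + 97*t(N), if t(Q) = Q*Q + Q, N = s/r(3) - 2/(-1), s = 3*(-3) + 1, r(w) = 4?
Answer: -84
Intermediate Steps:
s = -8 (s = -9 + 1 = -8)
N = 0 (N = -8/4 - 2/(-1) = -8*¼ - 2*(-1) = -2 + 2 = 0)
t(Q) = Q + Q² (t(Q) = Q² + Q = Q + Q²)
-1*84 + 97*t(N) = -1*84 + 97*(0*(1 + 0)) = -84 + 97*(0*1) = -84 + 97*0 = -84 + 0 = -84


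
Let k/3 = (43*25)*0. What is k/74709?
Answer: 0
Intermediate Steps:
k = 0 (k = 3*((43*25)*0) = 3*(1075*0) = 3*0 = 0)
k/74709 = 0/74709 = 0*(1/74709) = 0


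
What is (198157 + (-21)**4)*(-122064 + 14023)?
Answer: -42421002158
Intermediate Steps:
(198157 + (-21)**4)*(-122064 + 14023) = (198157 + 194481)*(-108041) = 392638*(-108041) = -42421002158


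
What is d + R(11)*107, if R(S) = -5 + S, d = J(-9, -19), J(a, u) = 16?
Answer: 658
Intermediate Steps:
d = 16
d + R(11)*107 = 16 + (-5 + 11)*107 = 16 + 6*107 = 16 + 642 = 658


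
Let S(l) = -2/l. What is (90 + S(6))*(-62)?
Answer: -16678/3 ≈ -5559.3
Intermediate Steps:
(90 + S(6))*(-62) = (90 - 2/6)*(-62) = (90 - 2*⅙)*(-62) = (90 - ⅓)*(-62) = (269/3)*(-62) = -16678/3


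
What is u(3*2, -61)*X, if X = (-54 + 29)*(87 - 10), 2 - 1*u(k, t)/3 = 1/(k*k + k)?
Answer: -22825/2 ≈ -11413.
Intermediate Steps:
u(k, t) = 6 - 3/(k + k**2) (u(k, t) = 6 - 3/(k*k + k) = 6 - 3/(k**2 + k) = 6 - 3/(k + k**2))
X = -1925 (X = -25*77 = -1925)
u(3*2, -61)*X = (3*(-1 + 2*(3*2) + 2*(3*2)**2)/(((3*2))*(1 + 3*2)))*(-1925) = (3*(-1 + 2*6 + 2*6**2)/(6*(1 + 6)))*(-1925) = (3*(1/6)*(-1 + 12 + 2*36)/7)*(-1925) = (3*(1/6)*(1/7)*(-1 + 12 + 72))*(-1925) = (3*(1/6)*(1/7)*83)*(-1925) = (83/14)*(-1925) = -22825/2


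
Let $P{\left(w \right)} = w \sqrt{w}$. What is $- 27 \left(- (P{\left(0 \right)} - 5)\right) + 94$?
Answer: $-41$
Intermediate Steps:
$P{\left(w \right)} = w^{\frac{3}{2}}$
$- 27 \left(- (P{\left(0 \right)} - 5)\right) + 94 = - 27 \left(- (0^{\frac{3}{2}} - 5)\right) + 94 = - 27 \left(- (0 - 5)\right) + 94 = - 27 \left(\left(-1\right) \left(-5\right)\right) + 94 = \left(-27\right) 5 + 94 = -135 + 94 = -41$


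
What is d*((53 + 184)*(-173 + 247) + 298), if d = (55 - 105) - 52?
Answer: -1819272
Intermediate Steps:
d = -102 (d = -50 - 52 = -102)
d*((53 + 184)*(-173 + 247) + 298) = -102*((53 + 184)*(-173 + 247) + 298) = -102*(237*74 + 298) = -102*(17538 + 298) = -102*17836 = -1819272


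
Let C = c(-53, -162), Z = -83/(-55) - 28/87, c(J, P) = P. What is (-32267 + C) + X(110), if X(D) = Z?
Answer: -155167084/4785 ≈ -32428.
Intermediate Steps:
Z = 5681/4785 (Z = -83*(-1/55) - 28*1/87 = 83/55 - 28/87 = 5681/4785 ≈ 1.1873)
C = -162
X(D) = 5681/4785
(-32267 + C) + X(110) = (-32267 - 162) + 5681/4785 = -32429 + 5681/4785 = -155167084/4785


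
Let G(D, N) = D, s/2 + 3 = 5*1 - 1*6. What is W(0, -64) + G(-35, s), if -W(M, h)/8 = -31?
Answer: 213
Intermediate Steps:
W(M, h) = 248 (W(M, h) = -8*(-31) = 248)
s = -8 (s = -6 + 2*(5*1 - 1*6) = -6 + 2*(5 - 6) = -6 + 2*(-1) = -6 - 2 = -8)
W(0, -64) + G(-35, s) = 248 - 35 = 213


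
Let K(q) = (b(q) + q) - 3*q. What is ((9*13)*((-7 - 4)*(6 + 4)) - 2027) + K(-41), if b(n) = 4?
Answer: -14811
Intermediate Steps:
K(q) = 4 - 2*q (K(q) = (4 + q) - 3*q = 4 - 2*q)
((9*13)*((-7 - 4)*(6 + 4)) - 2027) + K(-41) = ((9*13)*((-7 - 4)*(6 + 4)) - 2027) + (4 - 2*(-41)) = (117*(-11*10) - 2027) + (4 + 82) = (117*(-110) - 2027) + 86 = (-12870 - 2027) + 86 = -14897 + 86 = -14811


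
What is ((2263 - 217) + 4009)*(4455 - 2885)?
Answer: 9506350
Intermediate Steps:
((2263 - 217) + 4009)*(4455 - 2885) = (2046 + 4009)*1570 = 6055*1570 = 9506350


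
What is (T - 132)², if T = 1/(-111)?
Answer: 214710409/12321 ≈ 17426.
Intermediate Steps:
T = -1/111 ≈ -0.0090090
(T - 132)² = (-1/111 - 132)² = (-14653/111)² = 214710409/12321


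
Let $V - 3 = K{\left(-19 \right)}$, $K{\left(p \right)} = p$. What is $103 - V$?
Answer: $119$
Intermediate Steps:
$V = -16$ ($V = 3 - 19 = -16$)
$103 - V = 103 - -16 = 103 + 16 = 119$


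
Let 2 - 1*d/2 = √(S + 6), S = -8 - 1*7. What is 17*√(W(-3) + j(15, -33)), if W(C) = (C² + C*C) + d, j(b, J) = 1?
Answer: 17*√(23 - 6*I) ≈ 82.208 - 10.546*I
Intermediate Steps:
S = -15 (S = -8 - 7 = -15)
d = 4 - 6*I (d = 4 - 2*√(-15 + 6) = 4 - 6*I ≈ 4.0 - 6.0*I)
W(C) = 4 - 6*I + 2*C² (W(C) = (C² + C*C) + (4 - 6*I) = (C² + C²) + (4 - 6*I) = 2*C² + (4 - 6*I) = 4 - 6*I + 2*C²)
17*√(W(-3) + j(15, -33)) = 17*√((4 - 6*I + 2*(-3)²) + 1) = 17*√((4 - 6*I + 2*9) + 1) = 17*√((4 - 6*I + 18) + 1) = 17*√((22 - 6*I) + 1) = 17*√(23 - 6*I)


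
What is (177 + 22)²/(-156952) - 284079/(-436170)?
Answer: 4552333173/11409625640 ≈ 0.39899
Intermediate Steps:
(177 + 22)²/(-156952) - 284079/(-436170) = 199²*(-1/156952) - 284079*(-1/436170) = 39601*(-1/156952) + 94693/145390 = -39601/156952 + 94693/145390 = 4552333173/11409625640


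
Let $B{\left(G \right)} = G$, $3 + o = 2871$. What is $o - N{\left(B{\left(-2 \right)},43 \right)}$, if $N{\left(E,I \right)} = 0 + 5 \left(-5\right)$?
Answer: $2893$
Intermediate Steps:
$o = 2868$ ($o = -3 + 2871 = 2868$)
$N{\left(E,I \right)} = -25$ ($N{\left(E,I \right)} = 0 - 25 = -25$)
$o - N{\left(B{\left(-2 \right)},43 \right)} = 2868 - -25 = 2868 + 25 = 2893$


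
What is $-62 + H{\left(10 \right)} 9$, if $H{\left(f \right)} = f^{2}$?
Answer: $838$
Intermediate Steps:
$-62 + H{\left(10 \right)} 9 = -62 + 10^{2} \cdot 9 = -62 + 100 \cdot 9 = -62 + 900 = 838$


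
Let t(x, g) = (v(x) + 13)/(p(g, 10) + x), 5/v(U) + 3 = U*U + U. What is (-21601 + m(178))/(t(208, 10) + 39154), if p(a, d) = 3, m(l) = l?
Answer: -65496959219/119706482596 ≈ -0.54715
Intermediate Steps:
v(U) = 5/(-3 + U + U**2) (v(U) = 5/(-3 + (U*U + U)) = 5/(-3 + (U**2 + U)) = 5/(-3 + (U + U**2)) = 5/(-3 + U + U**2))
t(x, g) = (13 + 5/(-3 + x + x**2))/(3 + x) (t(x, g) = (5/(-3 + x + x**2) + 13)/(3 + x) = (13 + 5/(-3 + x + x**2))/(3 + x))
(-21601 + m(178))/(t(208, 10) + 39154) = (-21601 + 178)/((-34 + 13*208 + 13*208**2)/((3 + 208)*(-3 + 208 + 208**2)) + 39154) = -21423/((-34 + 2704 + 13*43264)/(211*(-3 + 208 + 43264)) + 39154) = -21423/((1/211)*(-34 + 2704 + 562432)/43469 + 39154) = -21423/((1/211)*(1/43469)*565102 + 39154) = -21423/(565102/9171959 + 39154) = -21423/359119447788/9171959 = -21423*9171959/359119447788 = -65496959219/119706482596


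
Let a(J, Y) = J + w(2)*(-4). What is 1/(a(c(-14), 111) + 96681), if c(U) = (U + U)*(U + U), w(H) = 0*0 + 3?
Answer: 1/97453 ≈ 1.0261e-5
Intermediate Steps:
w(H) = 3 (w(H) = 0 + 3 = 3)
c(U) = 4*U² (c(U) = (2*U)*(2*U) = 4*U²)
a(J, Y) = -12 + J (a(J, Y) = J + 3*(-4) = J - 12 = -12 + J)
1/(a(c(-14), 111) + 96681) = 1/((-12 + 4*(-14)²) + 96681) = 1/((-12 + 4*196) + 96681) = 1/((-12 + 784) + 96681) = 1/(772 + 96681) = 1/97453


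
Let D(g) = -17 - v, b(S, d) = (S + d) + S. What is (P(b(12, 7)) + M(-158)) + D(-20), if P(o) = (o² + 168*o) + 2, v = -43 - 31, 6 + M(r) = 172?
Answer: 6394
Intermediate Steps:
M(r) = 166 (M(r) = -6 + 172 = 166)
v = -74
b(S, d) = d + 2*S
P(o) = 2 + o² + 168*o
D(g) = 57 (D(g) = -17 - 1*(-74) = -17 + 74 = 57)
(P(b(12, 7)) + M(-158)) + D(-20) = ((2 + (7 + 2*12)² + 168*(7 + 2*12)) + 166) + 57 = ((2 + (7 + 24)² + 168*(7 + 24)) + 166) + 57 = ((2 + 31² + 168*31) + 166) + 57 = ((2 + 961 + 5208) + 166) + 57 = (6171 + 166) + 57 = 6337 + 57 = 6394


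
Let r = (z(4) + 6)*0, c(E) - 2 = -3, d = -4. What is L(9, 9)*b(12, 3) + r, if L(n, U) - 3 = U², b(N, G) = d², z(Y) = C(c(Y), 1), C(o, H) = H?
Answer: 1344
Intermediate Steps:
c(E) = -1 (c(E) = 2 - 3 = -1)
z(Y) = 1
b(N, G) = 16 (b(N, G) = (-4)² = 16)
r = 0 (r = (1 + 6)*0 = 7*0 = 0)
L(n, U) = 3 + U²
L(9, 9)*b(12, 3) + r = (3 + 9²)*16 + 0 = (3 + 81)*16 + 0 = 84*16 + 0 = 1344 + 0 = 1344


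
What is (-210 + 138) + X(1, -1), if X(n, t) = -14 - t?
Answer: -85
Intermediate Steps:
(-210 + 138) + X(1, -1) = (-210 + 138) + (-14 - 1*(-1)) = -72 + (-14 + 1) = -72 - 13 = -85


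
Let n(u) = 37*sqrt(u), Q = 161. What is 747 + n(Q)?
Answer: 747 + 37*sqrt(161) ≈ 1216.5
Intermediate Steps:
747 + n(Q) = 747 + 37*sqrt(161)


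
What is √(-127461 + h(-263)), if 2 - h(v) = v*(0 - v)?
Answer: I*√58290 ≈ 241.43*I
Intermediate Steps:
h(v) = 2 + v² (h(v) = 2 - v*(0 - v) = 2 - v*(-v) = 2 - (-1)*v² = 2 + v²)
√(-127461 + h(-263)) = √(-127461 + (2 + (-263)²)) = √(-127461 + (2 + 69169)) = √(-127461 + 69171) = √(-58290) = I*√58290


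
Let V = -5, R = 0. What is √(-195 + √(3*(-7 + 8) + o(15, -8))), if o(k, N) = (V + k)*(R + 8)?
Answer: √(-195 + √83) ≈ 13.634*I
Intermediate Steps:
o(k, N) = -40 + 8*k (o(k, N) = (-5 + k)*(0 + 8) = (-5 + k)*8 = -40 + 8*k)
√(-195 + √(3*(-7 + 8) + o(15, -8))) = √(-195 + √(3*(-7 + 8) + (-40 + 8*15))) = √(-195 + √(3*1 + (-40 + 120))) = √(-195 + √(3 + 80)) = √(-195 + √83)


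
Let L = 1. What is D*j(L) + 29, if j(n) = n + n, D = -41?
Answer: -53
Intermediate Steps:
j(n) = 2*n
D*j(L) + 29 = -82 + 29 = -53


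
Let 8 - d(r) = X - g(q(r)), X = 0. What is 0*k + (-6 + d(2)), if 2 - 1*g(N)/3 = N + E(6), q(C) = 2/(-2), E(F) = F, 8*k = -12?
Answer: -7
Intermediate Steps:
k = -3/2 (k = (1/8)*(-12) = -3/2 ≈ -1.5000)
q(C) = -1 (q(C) = 2*(-1/2) = -1)
g(N) = -12 - 3*N (g(N) = 6 - 3*(N + 6) = 6 - 3*(6 + N) = 6 + (-18 - 3*N) = -12 - 3*N)
d(r) = -1 (d(r) = 8 - (0 - (-12 - 3*(-1))) = 8 - (0 - (-12 + 3)) = 8 - (0 - 1*(-9)) = 8 - (0 + 9) = 8 - 1*9 = 8 - 9 = -1)
0*k + (-6 + d(2)) = 0*(-3/2) + (-6 - 1) = 0 - 7 = -7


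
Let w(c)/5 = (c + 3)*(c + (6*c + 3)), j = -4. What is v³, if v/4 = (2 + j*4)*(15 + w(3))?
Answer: -69731032896000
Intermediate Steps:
w(c) = 5*(3 + c)*(3 + 7*c) (w(c) = 5*((c + 3)*(c + (6*c + 3))) = 5*((3 + c)*(c + (3 + 6*c))) = 5*((3 + c)*(3 + 7*c)) = 5*(3 + c)*(3 + 7*c))
v = -41160 (v = 4*((2 - 4*4)*(15 + (45 + 35*3² + 120*3))) = 4*((2 - 16)*(15 + (45 + 35*9 + 360))) = 4*(-14*(15 + (45 + 315 + 360))) = 4*(-14*(15 + 720)) = 4*(-14*735) = 4*(-10290) = -41160)
v³ = (-41160)³ = -69731032896000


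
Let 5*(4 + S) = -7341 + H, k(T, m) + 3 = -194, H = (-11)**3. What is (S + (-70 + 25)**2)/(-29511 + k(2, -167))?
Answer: -1433/148540 ≈ -0.0096472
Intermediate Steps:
H = -1331
k(T, m) = -197 (k(T, m) = -3 - 194 = -197)
S = -8692/5 (S = -4 + (-7341 - 1331)/5 = -4 + (1/5)*(-8672) = -4 - 8672/5 = -8692/5 ≈ -1738.4)
(S + (-70 + 25)**2)/(-29511 + k(2, -167)) = (-8692/5 + (-70 + 25)**2)/(-29511 - 197) = (-8692/5 + (-45)**2)/(-29708) = (-8692/5 + 2025)*(-1/29708) = (1433/5)*(-1/29708) = -1433/148540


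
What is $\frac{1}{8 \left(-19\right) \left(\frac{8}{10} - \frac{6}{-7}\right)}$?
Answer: $- \frac{35}{8816} \approx -0.0039701$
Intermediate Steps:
$\frac{1}{8 \left(-19\right) \left(\frac{8}{10} - \frac{6}{-7}\right)} = \frac{1}{\left(-152\right) \left(8 \cdot \frac{1}{10} - - \frac{6}{7}\right)} = \frac{1}{\left(-152\right) \left(\frac{4}{5} + \frac{6}{7}\right)} = \frac{1}{\left(-152\right) \frac{58}{35}} = \frac{1}{- \frac{8816}{35}} = - \frac{35}{8816}$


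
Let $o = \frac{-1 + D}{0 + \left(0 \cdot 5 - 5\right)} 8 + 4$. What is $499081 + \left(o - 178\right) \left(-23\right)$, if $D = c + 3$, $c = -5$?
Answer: $\frac{2514863}{5} \approx 5.0297 \cdot 10^{5}$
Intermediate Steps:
$D = -2$ ($D = -5 + 3 = -2$)
$o = \frac{44}{5}$ ($o = \frac{-1 - 2}{0 + \left(0 \cdot 5 - 5\right)} 8 + 4 = - \frac{3}{0 + \left(0 - 5\right)} 8 + 4 = - \frac{3}{0 - 5} \cdot 8 + 4 = - \frac{3}{-5} \cdot 8 + 4 = \left(-3\right) \left(- \frac{1}{5}\right) 8 + 4 = \frac{3}{5} \cdot 8 + 4 = \frac{24}{5} + 4 = \frac{44}{5} \approx 8.8$)
$499081 + \left(o - 178\right) \left(-23\right) = 499081 + \left(\frac{44}{5} - 178\right) \left(-23\right) = 499081 - - \frac{19458}{5} = 499081 + \frac{19458}{5} = \frac{2514863}{5}$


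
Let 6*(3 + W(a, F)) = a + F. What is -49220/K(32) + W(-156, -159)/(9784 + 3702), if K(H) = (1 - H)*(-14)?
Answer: -663805007/5852924 ≈ -113.41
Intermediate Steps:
W(a, F) = -3 + F/6 + a/6 (W(a, F) = -3 + (a + F)/6 = -3 + (F + a)/6 = -3 + (F/6 + a/6) = -3 + F/6 + a/6)
K(H) = -14 + 14*H
-49220/K(32) + W(-156, -159)/(9784 + 3702) = -49220/(-14 + 14*32) + (-3 + (1/6)*(-159) + (1/6)*(-156))/(9784 + 3702) = -49220/(-14 + 448) + (-3 - 53/2 - 26)/13486 = -49220/434 - 111/2*1/13486 = -49220*1/434 - 111/26972 = -24610/217 - 111/26972 = -663805007/5852924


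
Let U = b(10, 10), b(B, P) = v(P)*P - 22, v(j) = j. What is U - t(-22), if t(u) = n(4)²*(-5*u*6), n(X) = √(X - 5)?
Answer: 738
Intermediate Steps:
n(X) = √(-5 + X)
b(B, P) = -22 + P² (b(B, P) = P*P - 22 = P² - 22 = -22 + P²)
U = 78 (U = -22 + 10² = -22 + 100 = 78)
t(u) = 30*u (t(u) = (√(-5 + 4))²*(-5*u*6) = (√(-1))²*(-30*u) = I²*(-30*u) = -(-30)*u = 30*u)
U - t(-22) = 78 - 30*(-22) = 78 - 1*(-660) = 78 + 660 = 738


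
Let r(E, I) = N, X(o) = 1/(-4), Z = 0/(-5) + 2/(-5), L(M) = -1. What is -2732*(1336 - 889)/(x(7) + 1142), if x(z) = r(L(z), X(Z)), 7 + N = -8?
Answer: -1221204/1127 ≈ -1083.6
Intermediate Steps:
N = -15 (N = -7 - 8 = -15)
Z = -⅖ (Z = 0*(-⅕) + 2*(-⅕) = 0 - ⅖ = -⅖ ≈ -0.40000)
X(o) = -¼
r(E, I) = -15
x(z) = -15
-2732*(1336 - 889)/(x(7) + 1142) = -2732*(1336 - 889)/(-15 + 1142) = -2732/(1127/447) = -2732/(1127*(1/447)) = -2732/1127/447 = -2732*447/1127 = -1221204/1127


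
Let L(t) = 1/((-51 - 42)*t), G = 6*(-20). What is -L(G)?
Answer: -1/11160 ≈ -8.9606e-5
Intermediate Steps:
G = -120
L(t) = -1/(93*t) (L(t) = 1/((-93)*t) = -1/(93*t))
-L(G) = -(-1)/(93*(-120)) = -(-1)*(-1)/(93*120) = -1*1/11160 = -1/11160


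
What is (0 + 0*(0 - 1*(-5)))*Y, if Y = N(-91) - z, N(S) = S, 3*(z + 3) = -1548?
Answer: 0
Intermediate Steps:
z = -519 (z = -3 + (⅓)*(-1548) = -3 - 516 = -519)
Y = 428 (Y = -91 - 1*(-519) = -91 + 519 = 428)
(0 + 0*(0 - 1*(-5)))*Y = (0 + 0*(0 - 1*(-5)))*428 = (0 + 0*(0 + 5))*428 = (0 + 0*5)*428 = (0 + 0)*428 = 0*428 = 0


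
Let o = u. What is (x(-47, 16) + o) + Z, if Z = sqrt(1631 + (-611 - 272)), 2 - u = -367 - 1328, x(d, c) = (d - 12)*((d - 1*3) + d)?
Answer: 7420 + 2*sqrt(187) ≈ 7447.4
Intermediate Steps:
x(d, c) = (-12 + d)*(-3 + 2*d) (x(d, c) = (-12 + d)*((d - 3) + d) = (-12 + d)*((-3 + d) + d) = (-12 + d)*(-3 + 2*d))
u = 1697 (u = 2 - (-367 - 1328) = 2 - 1*(-1695) = 2 + 1695 = 1697)
o = 1697
Z = 2*sqrt(187) (Z = sqrt(1631 - 883) = sqrt(748) = 2*sqrt(187) ≈ 27.350)
(x(-47, 16) + o) + Z = ((36 - 27*(-47) + 2*(-47)**2) + 1697) + 2*sqrt(187) = ((36 + 1269 + 2*2209) + 1697) + 2*sqrt(187) = ((36 + 1269 + 4418) + 1697) + 2*sqrt(187) = (5723 + 1697) + 2*sqrt(187) = 7420 + 2*sqrt(187)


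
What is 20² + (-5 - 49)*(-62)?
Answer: 3748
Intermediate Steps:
20² + (-5 - 49)*(-62) = 400 - 54*(-62) = 400 + 3348 = 3748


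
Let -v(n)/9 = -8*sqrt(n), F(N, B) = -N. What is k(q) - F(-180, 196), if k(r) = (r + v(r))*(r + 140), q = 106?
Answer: 25896 + 17712*sqrt(106) ≈ 2.0825e+5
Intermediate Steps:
v(n) = 72*sqrt(n) (v(n) = -(-72)*sqrt(n) = 72*sqrt(n))
k(r) = (140 + r)*(r + 72*sqrt(r)) (k(r) = (r + 72*sqrt(r))*(r + 140) = (r + 72*sqrt(r))*(140 + r) = (140 + r)*(r + 72*sqrt(r)))
k(q) - F(-180, 196) = (106**2 + 72*106**(3/2) + 140*106 + 10080*sqrt(106)) - (-1)*(-180) = (11236 + 72*(106*sqrt(106)) + 14840 + 10080*sqrt(106)) - 1*180 = (11236 + 7632*sqrt(106) + 14840 + 10080*sqrt(106)) - 180 = (26076 + 17712*sqrt(106)) - 180 = 25896 + 17712*sqrt(106)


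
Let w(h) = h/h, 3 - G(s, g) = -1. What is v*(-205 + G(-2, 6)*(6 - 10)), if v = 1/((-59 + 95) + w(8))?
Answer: -221/37 ≈ -5.9730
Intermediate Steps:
G(s, g) = 4 (G(s, g) = 3 - 1*(-1) = 3 + 1 = 4)
w(h) = 1
v = 1/37 (v = 1/((-59 + 95) + 1) = 1/(36 + 1) = 1/37 ≈ 0.027027)
v*(-205 + G(-2, 6)*(6 - 10)) = (-205 + 4*(6 - 10))/37 = (-205 + 4*(-4))/37 = (-205 - 16)/37 = (1/37)*(-221) = -221/37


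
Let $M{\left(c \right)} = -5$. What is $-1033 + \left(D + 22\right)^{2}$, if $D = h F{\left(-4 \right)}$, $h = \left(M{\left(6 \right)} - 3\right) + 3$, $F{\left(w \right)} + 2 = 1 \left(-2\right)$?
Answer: $731$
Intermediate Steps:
$F{\left(w \right)} = -4$ ($F{\left(w \right)} = -2 + 1 \left(-2\right) = -2 - 2 = -4$)
$h = -5$ ($h = \left(-5 - 3\right) + 3 = -8 + 3 = -5$)
$D = 20$ ($D = \left(-5\right) \left(-4\right) = 20$)
$-1033 + \left(D + 22\right)^{2} = -1033 + \left(20 + 22\right)^{2} = -1033 + 42^{2} = -1033 + 1764 = 731$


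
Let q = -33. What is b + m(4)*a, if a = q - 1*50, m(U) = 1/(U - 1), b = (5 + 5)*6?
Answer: 97/3 ≈ 32.333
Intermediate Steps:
b = 60 (b = 10*6 = 60)
m(U) = 1/(-1 + U)
a = -83 (a = -33 - 1*50 = -33 - 50 = -83)
b + m(4)*a = 60 - 83/(-1 + 4) = 60 - 83/3 = 97/3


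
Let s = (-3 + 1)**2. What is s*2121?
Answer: 8484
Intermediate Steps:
s = 4 (s = (-2)**2 = 4)
s*2121 = 4*2121 = 8484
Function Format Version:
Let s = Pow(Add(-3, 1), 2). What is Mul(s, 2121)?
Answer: 8484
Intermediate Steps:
s = 4 (s = Pow(-2, 2) = 4)
Mul(s, 2121) = Mul(4, 2121) = 8484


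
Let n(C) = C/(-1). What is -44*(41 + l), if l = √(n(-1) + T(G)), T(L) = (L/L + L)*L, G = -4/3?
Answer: -1804 - 44*√13/3 ≈ -1856.9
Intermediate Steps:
G = -4/3 (G = -4*⅓ = -4/3 ≈ -1.3333)
n(C) = -C (n(C) = C*(-1) = -C)
T(L) = L*(1 + L) (T(L) = (1 + L)*L = L*(1 + L))
l = √13/3 (l = √(-1*(-1) - 4*(1 - 4/3)/3) = √(1 - 4/3*(-⅓)) = √(1 + 4/9) = √(13/9) = √13/3 ≈ 1.2019)
-44*(41 + l) = -44*(41 + √13/3) = -1804 - 44*√13/3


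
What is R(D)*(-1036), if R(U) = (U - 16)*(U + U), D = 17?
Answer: -35224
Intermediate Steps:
R(U) = 2*U*(-16 + U) (R(U) = (-16 + U)*(2*U) = 2*U*(-16 + U))
R(D)*(-1036) = (2*17*(-16 + 17))*(-1036) = (2*17*1)*(-1036) = 34*(-1036) = -35224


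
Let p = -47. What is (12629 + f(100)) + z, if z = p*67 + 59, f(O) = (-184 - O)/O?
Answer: 238404/25 ≈ 9536.2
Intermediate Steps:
f(O) = (-184 - O)/O
z = -3090 (z = -47*67 + 59 = -3149 + 59 = -3090)
(12629 + f(100)) + z = (12629 + (-184 - 1*100)/100) - 3090 = (12629 + (-184 - 100)/100) - 3090 = (12629 + (1/100)*(-284)) - 3090 = (12629 - 71/25) - 3090 = 315654/25 - 3090 = 238404/25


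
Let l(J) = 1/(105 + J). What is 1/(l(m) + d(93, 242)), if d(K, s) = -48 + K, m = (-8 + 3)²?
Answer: 130/5851 ≈ 0.022218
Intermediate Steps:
m = 25 (m = (-5)² = 25)
1/(l(m) + d(93, 242)) = 1/(1/(105 + 25) + (-48 + 93)) = 1/(1/130 + 45) = 1/(5851/130) = 130/5851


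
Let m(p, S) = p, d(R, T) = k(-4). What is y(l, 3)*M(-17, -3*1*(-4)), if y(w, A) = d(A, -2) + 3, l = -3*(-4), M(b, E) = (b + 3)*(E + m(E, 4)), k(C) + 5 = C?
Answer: 2016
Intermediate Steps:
k(C) = -5 + C
d(R, T) = -9 (d(R, T) = -5 - 4 = -9)
M(b, E) = 2*E*(3 + b) (M(b, E) = (b + 3)*(E + E) = (3 + b)*(2*E) = 2*E*(3 + b))
l = 12
y(w, A) = -6 (y(w, A) = -9 + 3 = -6)
y(l, 3)*M(-17, -3*1*(-4)) = -12*-3*1*(-4)*(3 - 17) = -12*(-3*(-4))*(-14) = -12*12*(-14) = -6*(-336) = 2016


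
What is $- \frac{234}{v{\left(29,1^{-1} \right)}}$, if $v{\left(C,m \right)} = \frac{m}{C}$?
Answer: $-6786$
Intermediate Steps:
$- \frac{234}{v{\left(29,1^{-1} \right)}} = - \frac{234}{1^{-1} \cdot \frac{1}{29}} = - \frac{234}{1 \cdot \frac{1}{29}} = - 234 \frac{1}{\frac{1}{29}} = \left(-234\right) 29 = -6786$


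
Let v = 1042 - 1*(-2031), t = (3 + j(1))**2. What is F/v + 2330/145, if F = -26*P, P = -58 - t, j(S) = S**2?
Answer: 1487814/89117 ≈ 16.695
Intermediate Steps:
t = 16 (t = (3 + 1**2)**2 = (3 + 1)**2 = 4**2 = 16)
P = -74 (P = -58 - 1*16 = -58 - 16 = -74)
F = 1924 (F = -26*(-74) = 1924)
v = 3073 (v = 1042 + 2031 = 3073)
F/v + 2330/145 = 1924/3073 + 2330/145 = 1924*(1/3073) + 2330*(1/145) = 1924/3073 + 466/29 = 1487814/89117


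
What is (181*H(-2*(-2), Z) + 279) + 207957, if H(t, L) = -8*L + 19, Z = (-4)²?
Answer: 188507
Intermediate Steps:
Z = 16
H(t, L) = 19 - 8*L
(181*H(-2*(-2), Z) + 279) + 207957 = (181*(19 - 8*16) + 279) + 207957 = (181*(19 - 128) + 279) + 207957 = (181*(-109) + 279) + 207957 = (-19729 + 279) + 207957 = -19450 + 207957 = 188507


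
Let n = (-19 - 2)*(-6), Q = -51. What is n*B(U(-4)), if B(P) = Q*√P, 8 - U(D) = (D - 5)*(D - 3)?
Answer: -6426*I*√55 ≈ -47657.0*I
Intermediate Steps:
U(D) = 8 - (-5 + D)*(-3 + D) (U(D) = 8 - (D - 5)*(D - 3) = 8 - (-5 + D)*(-3 + D))
B(P) = -51*√P
n = 126 (n = -21*(-6) = 126)
n*B(U(-4)) = 126*(-51*√(-7 - 1*(-4)² + 8*(-4))) = 126*(-51*√(-7 - 1*16 - 32)) = 126*(-51*√(-7 - 16 - 32)) = 126*(-51*I*√55) = -6426*I*√55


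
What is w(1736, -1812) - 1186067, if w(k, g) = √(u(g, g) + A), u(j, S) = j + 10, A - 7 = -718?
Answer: -1186067 + I*√2513 ≈ -1.1861e+6 + 50.13*I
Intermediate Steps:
A = -711 (A = 7 - 718 = -711)
u(j, S) = 10 + j
w(k, g) = √(-701 + g) (w(k, g) = √((10 + g) - 711) = √(-701 + g))
w(1736, -1812) - 1186067 = √(-701 - 1812) - 1186067 = √(-2513) - 1186067 = I*√2513 - 1186067 = -1186067 + I*√2513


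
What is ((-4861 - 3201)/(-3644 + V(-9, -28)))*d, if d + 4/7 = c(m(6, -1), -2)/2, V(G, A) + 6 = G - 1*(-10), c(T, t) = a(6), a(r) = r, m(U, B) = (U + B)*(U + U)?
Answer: 137054/25543 ≈ 5.3656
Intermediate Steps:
m(U, B) = 2*U*(B + U) (m(U, B) = (B + U)*(2*U) = 2*U*(B + U))
c(T, t) = 6
V(G, A) = 4 + G (V(G, A) = -6 + (G - 1*(-10)) = -6 + (G + 10) = -6 + (10 + G) = 4 + G)
d = 17/7 (d = -4/7 + 6/2 = -4/7 + 6*(½) = -4/7 + 3 = 17/7 ≈ 2.4286)
((-4861 - 3201)/(-3644 + V(-9, -28)))*d = ((-4861 - 3201)/(-3644 + (4 - 9)))*(17/7) = -8062/(-3644 - 5)*(17/7) = -8062/(-3649)*(17/7) = -8062*(-1/3649)*(17/7) = (8062/3649)*(17/7) = 137054/25543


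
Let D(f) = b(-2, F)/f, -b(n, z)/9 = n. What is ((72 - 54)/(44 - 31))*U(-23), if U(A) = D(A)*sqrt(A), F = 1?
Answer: -324*I*sqrt(23)/299 ≈ -5.1968*I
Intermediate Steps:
b(n, z) = -9*n
D(f) = 18/f (D(f) = (-9*(-2))/f = 18/f)
U(A) = 18/sqrt(A) (U(A) = (18/A)*sqrt(A) = 18/sqrt(A))
((72 - 54)/(44 - 31))*U(-23) = ((72 - 54)/(44 - 31))*(18/sqrt(-23)) = (18/13)*(18*(-I*sqrt(23)/23)) = (18*(1/13))*(-18*I*sqrt(23)/23) = 18*(-18*I*sqrt(23)/23)/13 = -324*I*sqrt(23)/299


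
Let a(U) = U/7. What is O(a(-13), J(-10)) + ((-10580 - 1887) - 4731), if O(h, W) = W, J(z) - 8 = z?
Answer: -17200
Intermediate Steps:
a(U) = U/7 (a(U) = U*(⅐) = U/7)
J(z) = 8 + z
O(a(-13), J(-10)) + ((-10580 - 1887) - 4731) = (8 - 10) + ((-10580 - 1887) - 4731) = -2 + (-12467 - 4731) = -2 - 17198 = -17200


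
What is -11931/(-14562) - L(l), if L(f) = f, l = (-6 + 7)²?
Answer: -877/4854 ≈ -0.18068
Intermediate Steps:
l = 1 (l = 1² = 1)
-11931/(-14562) - L(l) = -11931/(-14562) - 1*1 = -11931*(-1/14562) - 1 = 3977/4854 - 1 = -877/4854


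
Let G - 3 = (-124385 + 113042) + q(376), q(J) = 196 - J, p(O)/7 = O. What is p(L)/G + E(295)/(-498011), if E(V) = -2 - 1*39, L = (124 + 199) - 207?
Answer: -100978153/1434271680 ≈ -0.070404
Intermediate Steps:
L = 116 (L = 323 - 207 = 116)
p(O) = 7*O
E(V) = -41 (E(V) = -2 - 39 = -41)
G = -11520 (G = 3 + ((-124385 + 113042) + (196 - 1*376)) = 3 + (-11343 + (196 - 376)) = 3 + (-11343 - 180) = 3 - 11523 = -11520)
p(L)/G + E(295)/(-498011) = (7*116)/(-11520) - 41/(-498011) = 812*(-1/11520) - 41*(-1/498011) = -203/2880 + 41/498011 = -100978153/1434271680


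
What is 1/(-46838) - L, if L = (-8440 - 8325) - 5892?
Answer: 1061208565/46838 ≈ 22657.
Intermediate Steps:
L = -22657 (L = -16765 - 5892 = -22657)
1/(-46838) - L = 1/(-46838) - 1*(-22657) = -1/46838 + 22657 = 1061208565/46838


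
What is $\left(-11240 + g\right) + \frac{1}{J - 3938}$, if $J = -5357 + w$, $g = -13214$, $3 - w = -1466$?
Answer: $- \frac{191377005}{7826} \approx -24454.0$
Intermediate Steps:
$w = 1469$ ($w = 3 - -1466 = 3 + 1466 = 1469$)
$J = -3888$ ($J = -5357 + 1469 = -3888$)
$\left(-11240 + g\right) + \frac{1}{J - 3938} = \left(-11240 - 13214\right) + \frac{1}{-3888 - 3938} = -24454 + \frac{1}{-7826} = -24454 - \frac{1}{7826} = - \frac{191377005}{7826}$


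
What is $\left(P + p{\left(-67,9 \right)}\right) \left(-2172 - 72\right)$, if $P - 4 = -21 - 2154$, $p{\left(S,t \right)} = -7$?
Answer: $4887432$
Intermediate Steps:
$P = -2171$ ($P = 4 - 2175 = -2171$)
$\left(P + p{\left(-67,9 \right)}\right) \left(-2172 - 72\right) = \left(-2171 - 7\right) \left(-2172 - 72\right) = \left(-2178\right) \left(-2244\right) = 4887432$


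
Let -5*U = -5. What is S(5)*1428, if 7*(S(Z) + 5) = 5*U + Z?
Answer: -5100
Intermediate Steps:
U = 1 (U = -⅕*(-5) = 1)
S(Z) = -30/7 + Z/7 (S(Z) = -5 + (5*1 + Z)/7 = -5 + (5 + Z)/7 = -5 + (5/7 + Z/7) = -30/7 + Z/7)
S(5)*1428 = (-30/7 + (⅐)*5)*1428 = (-30/7 + 5/7)*1428 = -25/7*1428 = -5100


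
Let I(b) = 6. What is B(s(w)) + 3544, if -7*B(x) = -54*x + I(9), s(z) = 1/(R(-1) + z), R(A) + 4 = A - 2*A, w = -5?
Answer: 99181/28 ≈ 3542.2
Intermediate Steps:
R(A) = -4 - A (R(A) = -4 + (A - 2*A) = -4 - A)
s(z) = 1/(-3 + z) (s(z) = 1/((-4 - 1*(-1)) + z) = 1/((-4 + 1) + z) = 1/(-3 + z))
B(x) = -6/7 + 54*x/7 (B(x) = -(-54*x + 6)/7 = -(6 - 54*x)/7 = -6/7 + 54*x/7)
B(s(w)) + 3544 = (-6/7 + 54/(7*(-3 - 5))) + 3544 = (-6/7 + (54/7)/(-8)) + 3544 = (-6/7 + (54/7)*(-⅛)) + 3544 = (-6/7 - 27/28) + 3544 = -51/28 + 3544 = 99181/28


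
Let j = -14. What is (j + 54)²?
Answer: 1600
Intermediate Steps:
(j + 54)² = (-14 + 54)² = 40² = 1600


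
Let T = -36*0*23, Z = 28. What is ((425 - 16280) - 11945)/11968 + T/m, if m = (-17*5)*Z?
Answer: -3475/1496 ≈ -2.3229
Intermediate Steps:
m = -2380 (m = -17*5*28 = -85*28 = -2380)
T = 0 (T = 0*23 = 0)
((425 - 16280) - 11945)/11968 + T/m = ((425 - 16280) - 11945)/11968 + 0/(-2380) = (-15855 - 11945)*(1/11968) + 0*(-1/2380) = -27800*1/11968 + 0 = -3475/1496 + 0 = -3475/1496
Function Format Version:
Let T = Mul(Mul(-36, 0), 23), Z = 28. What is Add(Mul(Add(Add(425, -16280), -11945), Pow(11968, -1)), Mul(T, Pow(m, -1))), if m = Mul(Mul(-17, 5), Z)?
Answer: Rational(-3475, 1496) ≈ -2.3229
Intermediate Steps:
m = -2380 (m = Mul(Mul(-17, 5), 28) = Mul(-85, 28) = -2380)
T = 0 (T = Mul(0, 23) = 0)
Add(Mul(Add(Add(425, -16280), -11945), Pow(11968, -1)), Mul(T, Pow(m, -1))) = Add(Mul(Add(Add(425, -16280), -11945), Pow(11968, -1)), Mul(0, Pow(-2380, -1))) = Add(Mul(Add(-15855, -11945), Rational(1, 11968)), Mul(0, Rational(-1, 2380))) = Add(Mul(-27800, Rational(1, 11968)), 0) = Add(Rational(-3475, 1496), 0) = Rational(-3475, 1496)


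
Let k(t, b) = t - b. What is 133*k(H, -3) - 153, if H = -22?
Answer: -2680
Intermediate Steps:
133*k(H, -3) - 153 = 133*(-22 - 1*(-3)) - 153 = 133*(-22 + 3) - 153 = 133*(-19) - 153 = -2527 - 153 = -2680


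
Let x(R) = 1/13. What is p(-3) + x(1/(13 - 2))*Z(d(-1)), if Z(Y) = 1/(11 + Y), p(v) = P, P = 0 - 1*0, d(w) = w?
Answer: 1/130 ≈ 0.0076923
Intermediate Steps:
x(R) = 1/13
P = 0 (P = 0 + 0 = 0)
p(v) = 0
p(-3) + x(1/(13 - 2))*Z(d(-1)) = 0 + 1/(13*(11 - 1)) = 0 + (1/13)/10 = 0 + (1/13)*(1/10) = 0 + 1/130 = 1/130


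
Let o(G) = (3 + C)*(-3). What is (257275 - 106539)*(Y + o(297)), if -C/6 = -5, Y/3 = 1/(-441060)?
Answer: -548489904004/36755 ≈ -1.4923e+7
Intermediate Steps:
Y = -1/147020 (Y = 3/(-441060) = 3*(-1/441060) = -1/147020 ≈ -6.8018e-6)
C = 30 (C = -6*(-5) = 30)
o(G) = -99 (o(G) = (3 + 30)*(-3) = 33*(-3) = -99)
(257275 - 106539)*(Y + o(297)) = (257275 - 106539)*(-1/147020 - 99) = 150736*(-14554981/147020) = -548489904004/36755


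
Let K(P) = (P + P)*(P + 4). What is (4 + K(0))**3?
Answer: 64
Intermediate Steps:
K(P) = 2*P*(4 + P) (K(P) = (2*P)*(4 + P) = 2*P*(4 + P))
(4 + K(0))**3 = (4 + 2*0*(4 + 0))**3 = (4 + 2*0*4)**3 = (4 + 0)**3 = 4**3 = 64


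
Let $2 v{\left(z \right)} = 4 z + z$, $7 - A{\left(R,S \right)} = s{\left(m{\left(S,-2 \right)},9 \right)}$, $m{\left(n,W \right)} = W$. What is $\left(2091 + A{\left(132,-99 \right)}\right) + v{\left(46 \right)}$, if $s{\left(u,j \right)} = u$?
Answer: $2215$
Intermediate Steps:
$A{\left(R,S \right)} = 9$ ($A{\left(R,S \right)} = 7 - -2 = 7 + 2 = 9$)
$v{\left(z \right)} = \frac{5 z}{2}$ ($v{\left(z \right)} = \frac{4 z + z}{2} = \frac{5 z}{2}$)
$\left(2091 + A{\left(132,-99 \right)}\right) + v{\left(46 \right)} = \left(2091 + 9\right) + \frac{5}{2} \cdot 46 = 2100 + 115 = 2215$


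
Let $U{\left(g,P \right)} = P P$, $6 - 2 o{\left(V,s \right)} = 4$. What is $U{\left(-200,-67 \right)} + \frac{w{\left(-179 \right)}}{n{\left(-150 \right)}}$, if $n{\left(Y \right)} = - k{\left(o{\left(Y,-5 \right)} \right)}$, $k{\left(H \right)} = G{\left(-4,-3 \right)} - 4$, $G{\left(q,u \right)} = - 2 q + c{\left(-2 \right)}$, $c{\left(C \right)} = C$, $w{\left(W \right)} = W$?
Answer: $\frac{9157}{2} \approx 4578.5$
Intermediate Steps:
$o{\left(V,s \right)} = 1$ ($o{\left(V,s \right)} = 3 - 2 = 1$)
$G{\left(q,u \right)} = -2 - 2 q$ ($G{\left(q,u \right)} = - 2 q - 2 = -2 - 2 q$)
$k{\left(H \right)} = 2$ ($k{\left(H \right)} = \left(-2 - -8\right) - 4 = \left(-2 + 8\right) - 4 = 6 - 4 = 2$)
$U{\left(g,P \right)} = P^{2}$
$n{\left(Y \right)} = -2$ ($n{\left(Y \right)} = \left(-1\right) 2 = -2$)
$U{\left(-200,-67 \right)} + \frac{w{\left(-179 \right)}}{n{\left(-150 \right)}} = \left(-67\right)^{2} - \frac{179}{-2} = 4489 - - \frac{179}{2} = 4489 + \frac{179}{2} = \frac{9157}{2}$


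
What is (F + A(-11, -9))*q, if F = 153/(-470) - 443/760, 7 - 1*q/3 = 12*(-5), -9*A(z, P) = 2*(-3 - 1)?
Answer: -420827/107160 ≈ -3.9271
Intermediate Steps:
A(z, P) = 8/9 (A(z, P) = -2*(-3 - 1)/9 = -2*(-4)/9 = -⅑*(-8) = 8/9)
q = 201 (q = 21 - 36*(-5) = 21 - 3*(-60) = 21 + 180 = 201)
F = -32449/35720 (F = 153*(-1/470) - 443*1/760 = -153/470 - 443/760 = -32449/35720 ≈ -0.90843)
(F + A(-11, -9))*q = (-32449/35720 + 8/9)*201 = -6281/321480*201 = -420827/107160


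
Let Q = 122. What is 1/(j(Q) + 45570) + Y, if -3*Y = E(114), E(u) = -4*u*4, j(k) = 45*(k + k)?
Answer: 34382401/56550 ≈ 608.00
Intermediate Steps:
j(k) = 90*k (j(k) = 45*(2*k) = 90*k)
E(u) = -16*u
Y = 608 (Y = -(-16)*114/3 = -⅓*(-1824) = 608)
1/(j(Q) + 45570) + Y = 1/(90*122 + 45570) + 608 = 1/(10980 + 45570) + 608 = 1/56550 + 608 = 34382401/56550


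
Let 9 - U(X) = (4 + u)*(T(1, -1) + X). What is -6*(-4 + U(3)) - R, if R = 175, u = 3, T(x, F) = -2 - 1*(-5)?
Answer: 47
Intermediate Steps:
T(x, F) = 3 (T(x, F) = -2 + 5 = 3)
U(X) = -12 - 7*X (U(X) = 9 - (4 + 3)*(3 + X) = 9 - 7*(3 + X) = 9 - (21 + 7*X) = 9 + (-21 - 7*X) = -12 - 7*X)
-6*(-4 + U(3)) - R = -6*(-4 + (-12 - 7*3)) - 1*175 = -6*(-4 + (-12 - 21)) - 175 = -6*(-4 - 33) - 175 = -6*(-37) - 175 = 222 - 175 = 47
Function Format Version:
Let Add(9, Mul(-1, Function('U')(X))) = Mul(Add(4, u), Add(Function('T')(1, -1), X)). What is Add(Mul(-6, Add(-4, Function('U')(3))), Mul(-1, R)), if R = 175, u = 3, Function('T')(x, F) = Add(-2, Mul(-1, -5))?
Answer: 47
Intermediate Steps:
Function('T')(x, F) = 3 (Function('T')(x, F) = Add(-2, 5) = 3)
Function('U')(X) = Add(-12, Mul(-7, X)) (Function('U')(X) = Add(9, Mul(-1, Mul(Add(4, 3), Add(3, X)))) = Add(9, Mul(-1, Mul(7, Add(3, X)))) = Add(9, Mul(-1, Add(21, Mul(7, X)))) = Add(9, Add(-21, Mul(-7, X))) = Add(-12, Mul(-7, X)))
Add(Mul(-6, Add(-4, Function('U')(3))), Mul(-1, R)) = Add(Mul(-6, Add(-4, Add(-12, Mul(-7, 3)))), Mul(-1, 175)) = Add(Mul(-6, Add(-4, Add(-12, -21))), -175) = Add(Mul(-6, Add(-4, -33)), -175) = Add(Mul(-6, -37), -175) = Add(222, -175) = 47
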